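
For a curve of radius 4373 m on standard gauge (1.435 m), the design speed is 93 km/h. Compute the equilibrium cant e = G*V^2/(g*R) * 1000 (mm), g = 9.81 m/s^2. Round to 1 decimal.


Convert speed: V = 93 / 3.6 = 25.8333 m/s
Apply formula: e = 1.435 * 25.8333^2 / (9.81 * 4373)
e = 1.435 * 667.3611 / 42899.13
e = 0.022324 m = 22.3 mm

22.3


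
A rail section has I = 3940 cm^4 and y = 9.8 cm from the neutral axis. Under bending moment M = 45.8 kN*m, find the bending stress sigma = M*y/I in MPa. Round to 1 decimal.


Convert units:
M = 45.8 kN*m = 45800000 N*mm
y = 9.8 cm = 98 mm
I = 3940 cm^4 = 39400000 mm^4
sigma = 45800000 * 98 / 39400000
sigma = 113.9 MPa

113.9


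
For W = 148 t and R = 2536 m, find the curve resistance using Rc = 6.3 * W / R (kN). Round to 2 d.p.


Rc = 6.3 * W / R
Rc = 6.3 * 148 / 2536
Rc = 932.4 / 2536
Rc = 0.37 kN

0.37


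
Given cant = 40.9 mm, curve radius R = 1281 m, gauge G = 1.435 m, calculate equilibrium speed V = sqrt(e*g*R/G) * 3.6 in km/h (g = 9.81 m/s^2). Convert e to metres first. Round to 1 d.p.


Convert cant: e = 40.9 mm = 0.0409 m
V_ms = sqrt(0.0409 * 9.81 * 1281 / 1.435)
V_ms = sqrt(358.170278) = 18.9254 m/s
V = 18.9254 * 3.6 = 68.1 km/h

68.1


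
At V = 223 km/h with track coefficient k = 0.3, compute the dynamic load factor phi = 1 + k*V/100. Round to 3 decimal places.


phi = 1 + k * V / 100
phi = 1 + 0.3 * 223 / 100
phi = 1 + 0.669
phi = 1.669

1.669


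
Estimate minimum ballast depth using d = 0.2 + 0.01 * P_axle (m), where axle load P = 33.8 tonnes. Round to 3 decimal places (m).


d = 0.2 + 0.01 * 33.8
d = 0.2 + 0.338
d = 0.538 m

0.538


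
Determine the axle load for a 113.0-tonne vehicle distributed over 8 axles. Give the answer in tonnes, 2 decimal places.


Load per axle = total weight / number of axles
Load = 113.0 / 8
Load = 14.13 tonnes

14.13


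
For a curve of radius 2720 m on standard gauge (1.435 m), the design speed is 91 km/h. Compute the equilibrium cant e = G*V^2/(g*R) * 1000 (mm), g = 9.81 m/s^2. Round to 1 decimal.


Convert speed: V = 91 / 3.6 = 25.2778 m/s
Apply formula: e = 1.435 * 25.2778^2 / (9.81 * 2720)
e = 1.435 * 638.966 / 26683.2
e = 0.034363 m = 34.4 mm

34.4


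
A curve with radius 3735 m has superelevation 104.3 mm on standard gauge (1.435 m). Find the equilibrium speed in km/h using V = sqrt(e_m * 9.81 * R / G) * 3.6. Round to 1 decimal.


Convert cant: e = 104.3 mm = 0.1043 m
V_ms = sqrt(0.1043 * 9.81 * 3735 / 1.435)
V_ms = sqrt(2663.127878) = 51.6055 m/s
V = 51.6055 * 3.6 = 185.8 km/h

185.8


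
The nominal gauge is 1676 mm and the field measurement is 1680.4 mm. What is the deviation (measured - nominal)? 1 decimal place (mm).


Deviation = measured - nominal
Deviation = 1680.4 - 1676
Deviation = 4.4 mm

4.4


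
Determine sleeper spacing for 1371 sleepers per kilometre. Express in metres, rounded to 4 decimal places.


Spacing = 1000 m / number of sleepers
Spacing = 1000 / 1371
Spacing = 0.7294 m

0.7294


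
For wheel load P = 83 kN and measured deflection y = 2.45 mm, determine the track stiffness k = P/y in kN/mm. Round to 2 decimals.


Track stiffness k = P / y
k = 83 / 2.45
k = 33.88 kN/mm

33.88


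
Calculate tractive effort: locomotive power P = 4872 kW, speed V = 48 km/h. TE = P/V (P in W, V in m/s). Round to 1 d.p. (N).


Convert: P = 4872 kW = 4872000 W
V = 48 / 3.6 = 13.3333 m/s
TE = 4872000 / 13.3333
TE = 365400.0 N

365400.0


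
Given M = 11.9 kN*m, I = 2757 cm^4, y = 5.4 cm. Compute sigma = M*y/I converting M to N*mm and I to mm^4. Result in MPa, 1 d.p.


Convert units:
M = 11.9 kN*m = 11900000 N*mm
y = 5.4 cm = 54 mm
I = 2757 cm^4 = 27570000 mm^4
sigma = 11900000 * 54 / 27570000
sigma = 23.3 MPa

23.3


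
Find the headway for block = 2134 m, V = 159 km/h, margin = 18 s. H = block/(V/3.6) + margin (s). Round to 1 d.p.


V = 159 / 3.6 = 44.1667 m/s
Block traversal time = 2134 / 44.1667 = 48.317 s
Headway = 48.317 + 18
Headway = 66.3 s

66.3


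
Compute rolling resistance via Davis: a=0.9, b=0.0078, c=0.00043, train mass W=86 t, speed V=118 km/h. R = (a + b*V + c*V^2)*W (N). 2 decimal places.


b*V = 0.0078 * 118 = 0.9204
c*V^2 = 0.00043 * 13924 = 5.98732
R_per_t = 0.9 + 0.9204 + 5.98732 = 7.80772 N/t
R_total = 7.80772 * 86 = 671.46 N

671.46


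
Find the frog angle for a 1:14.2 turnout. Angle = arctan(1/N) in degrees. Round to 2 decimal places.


1/N = 1/14.2 = 0.070423
angle = arctan(0.070423) = 0.070306 rad
angle = 0.070306 * 180/pi = 4.03 degrees

4.03


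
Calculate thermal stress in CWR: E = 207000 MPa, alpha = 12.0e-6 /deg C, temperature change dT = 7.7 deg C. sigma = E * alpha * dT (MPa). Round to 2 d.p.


sigma = E * alpha * dT
sigma = 207000 * 12.0e-6 * 7.7
sigma = 2.484 * 7.7
sigma = 19.13 MPa

19.13


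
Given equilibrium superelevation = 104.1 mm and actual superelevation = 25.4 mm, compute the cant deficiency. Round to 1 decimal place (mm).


Cant deficiency = equilibrium cant - actual cant
CD = 104.1 - 25.4
CD = 78.7 mm

78.7


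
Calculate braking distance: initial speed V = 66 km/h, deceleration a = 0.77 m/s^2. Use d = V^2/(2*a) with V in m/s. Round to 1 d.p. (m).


Convert speed: V = 66 / 3.6 = 18.3333 m/s
V^2 = 336.1111
d = 336.1111 / (2 * 0.77)
d = 336.1111 / 1.54
d = 218.3 m

218.3


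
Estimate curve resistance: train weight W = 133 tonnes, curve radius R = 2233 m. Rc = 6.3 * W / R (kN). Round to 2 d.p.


Rc = 6.3 * W / R
Rc = 6.3 * 133 / 2233
Rc = 837.9 / 2233
Rc = 0.38 kN

0.38


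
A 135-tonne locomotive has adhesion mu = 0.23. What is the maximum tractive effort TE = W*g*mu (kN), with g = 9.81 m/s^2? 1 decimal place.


TE_max = W * g * mu
TE_max = 135 * 9.81 * 0.23
TE_max = 1324.35 * 0.23
TE_max = 304.6 kN

304.6


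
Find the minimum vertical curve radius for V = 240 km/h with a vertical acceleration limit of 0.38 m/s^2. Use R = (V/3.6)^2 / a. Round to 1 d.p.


Convert speed: V = 240 / 3.6 = 66.6667 m/s
V^2 = 4444.4444 m^2/s^2
R_v = 4444.4444 / 0.38
R_v = 11695.9 m

11695.9


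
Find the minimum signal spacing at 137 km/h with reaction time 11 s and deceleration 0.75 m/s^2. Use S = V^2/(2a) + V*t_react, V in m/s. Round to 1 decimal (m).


V = 137 / 3.6 = 38.0556 m/s
Braking distance = 38.0556^2 / (2*0.75) = 965.4835 m
Sighting distance = 38.0556 * 11 = 418.6111 m
S = 965.4835 + 418.6111 = 1384.1 m

1384.1


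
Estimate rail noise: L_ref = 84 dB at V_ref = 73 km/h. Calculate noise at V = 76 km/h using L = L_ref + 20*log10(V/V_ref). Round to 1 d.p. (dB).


V/V_ref = 76 / 73 = 1.041096
log10(1.041096) = 0.017491
20 * 0.017491 = 0.3498
L = 84 + 0.3498 = 84.3 dB

84.3


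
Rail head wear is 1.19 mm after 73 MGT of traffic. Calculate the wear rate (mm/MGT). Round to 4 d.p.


Wear rate = total wear / cumulative tonnage
Rate = 1.19 / 73
Rate = 0.0163 mm/MGT

0.0163


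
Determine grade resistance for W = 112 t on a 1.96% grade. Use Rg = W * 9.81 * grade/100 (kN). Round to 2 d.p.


Rg = W * 9.81 * grade / 100
Rg = 112 * 9.81 * 1.96 / 100
Rg = 1098.72 * 0.0196
Rg = 21.53 kN

21.53


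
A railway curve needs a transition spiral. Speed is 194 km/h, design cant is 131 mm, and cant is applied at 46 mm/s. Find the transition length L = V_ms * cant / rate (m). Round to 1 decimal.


Convert speed: V = 194 / 3.6 = 53.8889 m/s
L = 53.8889 * 131 / 46
L = 7059.4444 / 46
L = 153.5 m

153.5


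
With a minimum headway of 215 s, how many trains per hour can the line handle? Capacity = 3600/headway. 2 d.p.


Capacity = 3600 / headway
Capacity = 3600 / 215
Capacity = 16.74 trains/hour

16.74


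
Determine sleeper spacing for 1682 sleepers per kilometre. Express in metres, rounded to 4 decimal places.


Spacing = 1000 m / number of sleepers
Spacing = 1000 / 1682
Spacing = 0.5945 m

0.5945


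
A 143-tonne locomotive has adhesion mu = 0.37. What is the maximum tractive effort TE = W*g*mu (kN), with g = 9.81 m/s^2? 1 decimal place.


TE_max = W * g * mu
TE_max = 143 * 9.81 * 0.37
TE_max = 1402.83 * 0.37
TE_max = 519.0 kN

519.0


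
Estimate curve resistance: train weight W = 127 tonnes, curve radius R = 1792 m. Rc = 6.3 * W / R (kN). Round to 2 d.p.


Rc = 6.3 * W / R
Rc = 6.3 * 127 / 1792
Rc = 800.1 / 1792
Rc = 0.45 kN

0.45


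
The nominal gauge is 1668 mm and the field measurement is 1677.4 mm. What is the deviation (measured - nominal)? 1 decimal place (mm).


Deviation = measured - nominal
Deviation = 1677.4 - 1668
Deviation = 9.4 mm

9.4


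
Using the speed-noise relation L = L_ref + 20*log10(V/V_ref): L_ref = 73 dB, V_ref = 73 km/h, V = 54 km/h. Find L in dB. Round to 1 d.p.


V/V_ref = 54 / 73 = 0.739726
log10(0.739726) = -0.130929
20 * -0.130929 = -2.6186
L = 73 + -2.6186 = 70.4 dB

70.4


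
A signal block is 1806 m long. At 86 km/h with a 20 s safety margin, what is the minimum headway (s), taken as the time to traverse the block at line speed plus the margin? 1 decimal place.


V = 86 / 3.6 = 23.8889 m/s
Block traversal time = 1806 / 23.8889 = 75.6 s
Headway = 75.6 + 20
Headway = 95.6 s

95.6


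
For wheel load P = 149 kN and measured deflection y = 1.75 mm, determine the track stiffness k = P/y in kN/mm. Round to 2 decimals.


Track stiffness k = P / y
k = 149 / 1.75
k = 85.14 kN/mm

85.14


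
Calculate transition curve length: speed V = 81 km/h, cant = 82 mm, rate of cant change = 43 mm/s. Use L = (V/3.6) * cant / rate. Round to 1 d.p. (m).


Convert speed: V = 81 / 3.6 = 22.5 m/s
L = 22.5 * 82 / 43
L = 1845.0 / 43
L = 42.9 m

42.9


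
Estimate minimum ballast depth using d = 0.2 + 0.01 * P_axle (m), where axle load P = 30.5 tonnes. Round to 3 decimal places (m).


d = 0.2 + 0.01 * 30.5
d = 0.2 + 0.305
d = 0.505 m

0.505


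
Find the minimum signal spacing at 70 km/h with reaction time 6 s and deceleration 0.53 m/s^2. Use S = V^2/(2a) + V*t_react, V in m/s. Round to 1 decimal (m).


V = 70 / 3.6 = 19.4444 m/s
Braking distance = 19.4444^2 / (2*0.53) = 356.6853 m
Sighting distance = 19.4444 * 6 = 116.6667 m
S = 356.6853 + 116.6667 = 473.4 m

473.4


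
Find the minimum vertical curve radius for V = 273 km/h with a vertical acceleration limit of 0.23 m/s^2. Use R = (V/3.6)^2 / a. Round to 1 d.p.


Convert speed: V = 273 / 3.6 = 75.8333 m/s
V^2 = 5750.6944 m^2/s^2
R_v = 5750.6944 / 0.23
R_v = 25003.0 m

25003.0


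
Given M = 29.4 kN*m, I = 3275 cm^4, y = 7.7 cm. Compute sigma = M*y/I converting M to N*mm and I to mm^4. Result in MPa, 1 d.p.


Convert units:
M = 29.4 kN*m = 29400000 N*mm
y = 7.7 cm = 77 mm
I = 3275 cm^4 = 32750000 mm^4
sigma = 29400000 * 77 / 32750000
sigma = 69.1 MPa

69.1


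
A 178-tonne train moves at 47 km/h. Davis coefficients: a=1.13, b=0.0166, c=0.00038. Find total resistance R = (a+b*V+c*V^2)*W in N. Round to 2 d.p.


b*V = 0.0166 * 47 = 0.7802
c*V^2 = 0.00038 * 2209 = 0.83942
R_per_t = 1.13 + 0.7802 + 0.83942 = 2.74962 N/t
R_total = 2.74962 * 178 = 489.43 N

489.43


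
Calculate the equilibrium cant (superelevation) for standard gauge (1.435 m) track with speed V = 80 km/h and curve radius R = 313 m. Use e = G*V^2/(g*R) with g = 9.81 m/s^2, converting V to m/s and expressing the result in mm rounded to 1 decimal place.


Convert speed: V = 80 / 3.6 = 22.2222 m/s
Apply formula: e = 1.435 * 22.2222^2 / (9.81 * 313)
e = 1.435 * 493.8272 / 3070.53
e = 0.230788 m = 230.8 mm

230.8


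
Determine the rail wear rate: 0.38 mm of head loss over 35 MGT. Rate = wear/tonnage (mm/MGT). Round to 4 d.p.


Wear rate = total wear / cumulative tonnage
Rate = 0.38 / 35
Rate = 0.0109 mm/MGT

0.0109


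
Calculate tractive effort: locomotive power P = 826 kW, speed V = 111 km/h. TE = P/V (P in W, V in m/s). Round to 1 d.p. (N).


Convert: P = 826 kW = 826000 W
V = 111 / 3.6 = 30.8333 m/s
TE = 826000 / 30.8333
TE = 26789.2 N

26789.2


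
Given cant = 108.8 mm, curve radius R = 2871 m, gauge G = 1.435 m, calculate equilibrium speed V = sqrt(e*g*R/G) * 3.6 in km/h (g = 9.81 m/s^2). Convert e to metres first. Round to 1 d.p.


Convert cant: e = 108.8 mm = 0.1088 m
V_ms = sqrt(0.1088 * 9.81 * 2871 / 1.435)
V_ms = sqrt(2135.399783) = 46.2104 m/s
V = 46.2104 * 3.6 = 166.4 km/h

166.4


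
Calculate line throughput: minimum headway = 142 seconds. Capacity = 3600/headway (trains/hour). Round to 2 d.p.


Capacity = 3600 / headway
Capacity = 3600 / 142
Capacity = 25.35 trains/hour

25.35


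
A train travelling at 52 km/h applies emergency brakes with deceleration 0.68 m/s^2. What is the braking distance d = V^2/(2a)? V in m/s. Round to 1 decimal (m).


Convert speed: V = 52 / 3.6 = 14.4444 m/s
V^2 = 208.642
d = 208.642 / (2 * 0.68)
d = 208.642 / 1.36
d = 153.4 m

153.4


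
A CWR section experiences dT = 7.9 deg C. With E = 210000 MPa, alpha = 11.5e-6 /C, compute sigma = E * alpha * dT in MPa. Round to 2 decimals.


sigma = E * alpha * dT
sigma = 210000 * 11.5e-6 * 7.9
sigma = 2.415 * 7.9
sigma = 19.08 MPa

19.08


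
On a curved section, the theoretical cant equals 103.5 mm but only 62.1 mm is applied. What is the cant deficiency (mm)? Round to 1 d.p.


Cant deficiency = equilibrium cant - actual cant
CD = 103.5 - 62.1
CD = 41.4 mm

41.4


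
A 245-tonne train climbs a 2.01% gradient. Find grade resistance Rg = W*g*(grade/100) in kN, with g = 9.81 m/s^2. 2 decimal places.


Rg = W * 9.81 * grade / 100
Rg = 245 * 9.81 * 2.01 / 100
Rg = 2403.45 * 0.0201
Rg = 48.31 kN

48.31


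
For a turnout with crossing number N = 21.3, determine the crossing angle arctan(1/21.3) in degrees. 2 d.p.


1/N = 1/21.3 = 0.046948
angle = arctan(0.046948) = 0.046914 rad
angle = 0.046914 * 180/pi = 2.69 degrees

2.69


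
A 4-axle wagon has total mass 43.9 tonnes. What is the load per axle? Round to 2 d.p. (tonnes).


Load per axle = total weight / number of axles
Load = 43.9 / 4
Load = 10.98 tonnes

10.98


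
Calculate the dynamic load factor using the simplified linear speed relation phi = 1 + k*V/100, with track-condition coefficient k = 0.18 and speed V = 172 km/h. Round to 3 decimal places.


phi = 1 + k * V / 100
phi = 1 + 0.18 * 172 / 100
phi = 1 + 0.3096
phi = 1.310

1.310


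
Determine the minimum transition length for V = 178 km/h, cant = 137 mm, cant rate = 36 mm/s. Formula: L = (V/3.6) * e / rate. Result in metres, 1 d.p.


Convert speed: V = 178 / 3.6 = 49.4444 m/s
L = 49.4444 * 137 / 36
L = 6773.8889 / 36
L = 188.2 m

188.2


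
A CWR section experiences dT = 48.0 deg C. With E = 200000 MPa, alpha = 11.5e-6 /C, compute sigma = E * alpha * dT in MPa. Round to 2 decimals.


sigma = E * alpha * dT
sigma = 200000 * 11.5e-6 * 48.0
sigma = 2.3 * 48.0
sigma = 110.40 MPa

110.40


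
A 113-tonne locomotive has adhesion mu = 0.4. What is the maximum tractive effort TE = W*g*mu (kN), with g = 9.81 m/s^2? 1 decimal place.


TE_max = W * g * mu
TE_max = 113 * 9.81 * 0.4
TE_max = 1108.53 * 0.4
TE_max = 443.4 kN

443.4


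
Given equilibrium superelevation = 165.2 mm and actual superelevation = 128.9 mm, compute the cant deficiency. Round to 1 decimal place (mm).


Cant deficiency = equilibrium cant - actual cant
CD = 165.2 - 128.9
CD = 36.3 mm

36.3


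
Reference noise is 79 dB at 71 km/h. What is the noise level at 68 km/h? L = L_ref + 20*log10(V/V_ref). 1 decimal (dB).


V/V_ref = 68 / 71 = 0.957746
log10(0.957746) = -0.018749
20 * -0.018749 = -0.375
L = 79 + -0.375 = 78.6 dB

78.6


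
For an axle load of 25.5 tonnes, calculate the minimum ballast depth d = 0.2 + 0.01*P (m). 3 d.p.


d = 0.2 + 0.01 * 25.5
d = 0.2 + 0.255
d = 0.455 m

0.455


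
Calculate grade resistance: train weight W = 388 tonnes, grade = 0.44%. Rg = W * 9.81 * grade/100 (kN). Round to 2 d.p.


Rg = W * 9.81 * grade / 100
Rg = 388 * 9.81 * 0.44 / 100
Rg = 3806.28 * 0.0044
Rg = 16.75 kN

16.75


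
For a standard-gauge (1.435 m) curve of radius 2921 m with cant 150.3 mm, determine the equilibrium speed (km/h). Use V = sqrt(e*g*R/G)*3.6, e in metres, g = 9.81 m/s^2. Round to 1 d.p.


Convert cant: e = 150.3 mm = 0.1503 m
V_ms = sqrt(0.1503 * 9.81 * 2921 / 1.435)
V_ms = sqrt(3001.287807) = 54.784 m/s
V = 54.784 * 3.6 = 197.2 km/h

197.2


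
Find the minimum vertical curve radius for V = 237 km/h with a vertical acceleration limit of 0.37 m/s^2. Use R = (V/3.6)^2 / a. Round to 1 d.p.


Convert speed: V = 237 / 3.6 = 65.8333 m/s
V^2 = 4334.0278 m^2/s^2
R_v = 4334.0278 / 0.37
R_v = 11713.6 m

11713.6


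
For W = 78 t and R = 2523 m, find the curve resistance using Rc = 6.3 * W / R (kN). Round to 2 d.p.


Rc = 6.3 * W / R
Rc = 6.3 * 78 / 2523
Rc = 491.4 / 2523
Rc = 0.19 kN

0.19


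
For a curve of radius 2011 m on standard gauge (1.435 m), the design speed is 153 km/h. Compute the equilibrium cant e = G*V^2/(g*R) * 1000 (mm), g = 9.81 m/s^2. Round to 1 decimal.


Convert speed: V = 153 / 3.6 = 42.5 m/s
Apply formula: e = 1.435 * 42.5^2 / (9.81 * 2011)
e = 1.435 * 1806.25 / 19727.91
e = 0.131386 m = 131.4 mm

131.4


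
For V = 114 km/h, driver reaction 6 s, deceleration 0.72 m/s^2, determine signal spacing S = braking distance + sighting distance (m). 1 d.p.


V = 114 / 3.6 = 31.6667 m/s
Braking distance = 31.6667^2 / (2*0.72) = 696.3735 m
Sighting distance = 31.6667 * 6 = 190.0 m
S = 696.3735 + 190.0 = 886.4 m

886.4


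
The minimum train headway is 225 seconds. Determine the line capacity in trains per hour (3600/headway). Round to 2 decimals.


Capacity = 3600 / headway
Capacity = 3600 / 225
Capacity = 16.00 trains/hour

16.00


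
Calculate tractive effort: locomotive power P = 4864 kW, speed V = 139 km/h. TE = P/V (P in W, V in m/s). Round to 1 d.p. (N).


Convert: P = 4864 kW = 4864000 W
V = 139 / 3.6 = 38.6111 m/s
TE = 4864000 / 38.6111
TE = 125974.1 N

125974.1


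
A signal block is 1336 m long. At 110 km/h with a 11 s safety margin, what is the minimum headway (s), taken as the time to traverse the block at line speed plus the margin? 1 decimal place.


V = 110 / 3.6 = 30.5556 m/s
Block traversal time = 1336 / 30.5556 = 43.7236 s
Headway = 43.7236 + 11
Headway = 54.7 s

54.7


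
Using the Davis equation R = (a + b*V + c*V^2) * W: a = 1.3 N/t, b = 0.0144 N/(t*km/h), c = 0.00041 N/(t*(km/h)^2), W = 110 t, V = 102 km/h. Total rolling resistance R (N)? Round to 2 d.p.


b*V = 0.0144 * 102 = 1.4688
c*V^2 = 0.00041 * 10404 = 4.26564
R_per_t = 1.3 + 1.4688 + 4.26564 = 7.03444 N/t
R_total = 7.03444 * 110 = 773.79 N

773.79


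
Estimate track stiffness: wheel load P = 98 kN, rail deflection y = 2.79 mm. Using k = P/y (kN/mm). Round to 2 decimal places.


Track stiffness k = P / y
k = 98 / 2.79
k = 35.13 kN/mm

35.13


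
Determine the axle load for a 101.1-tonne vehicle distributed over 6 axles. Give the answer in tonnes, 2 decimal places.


Load per axle = total weight / number of axles
Load = 101.1 / 6
Load = 16.85 tonnes

16.85


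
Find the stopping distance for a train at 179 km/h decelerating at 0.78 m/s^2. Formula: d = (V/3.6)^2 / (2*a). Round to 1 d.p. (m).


Convert speed: V = 179 / 3.6 = 49.7222 m/s
V^2 = 2472.2994
d = 2472.2994 / (2 * 0.78)
d = 2472.2994 / 1.56
d = 1584.8 m

1584.8


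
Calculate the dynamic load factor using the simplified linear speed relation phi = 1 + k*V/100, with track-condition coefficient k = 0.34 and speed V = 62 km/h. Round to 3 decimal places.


phi = 1 + k * V / 100
phi = 1 + 0.34 * 62 / 100
phi = 1 + 0.2108
phi = 1.211

1.211


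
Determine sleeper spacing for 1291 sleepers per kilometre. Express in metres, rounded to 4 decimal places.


Spacing = 1000 m / number of sleepers
Spacing = 1000 / 1291
Spacing = 0.7746 m

0.7746


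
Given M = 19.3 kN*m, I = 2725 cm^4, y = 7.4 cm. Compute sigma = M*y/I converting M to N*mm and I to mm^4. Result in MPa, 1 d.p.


Convert units:
M = 19.3 kN*m = 19300000 N*mm
y = 7.4 cm = 74 mm
I = 2725 cm^4 = 27250000 mm^4
sigma = 19300000 * 74 / 27250000
sigma = 52.4 MPa

52.4


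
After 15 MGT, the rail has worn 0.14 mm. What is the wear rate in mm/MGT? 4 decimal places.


Wear rate = total wear / cumulative tonnage
Rate = 0.14 / 15
Rate = 0.0093 mm/MGT

0.0093


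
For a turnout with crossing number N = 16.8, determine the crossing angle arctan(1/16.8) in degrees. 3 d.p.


1/N = 1/16.8 = 0.059524
angle = arctan(0.059524) = 0.059454 rad
angle = 0.059454 * 180/pi = 3.406 degrees

3.406


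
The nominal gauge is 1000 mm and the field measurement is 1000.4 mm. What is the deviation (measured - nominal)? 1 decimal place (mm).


Deviation = measured - nominal
Deviation = 1000.4 - 1000
Deviation = 0.4 mm

0.4


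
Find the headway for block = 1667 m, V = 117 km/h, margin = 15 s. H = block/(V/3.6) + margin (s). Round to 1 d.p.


V = 117 / 3.6 = 32.5 m/s
Block traversal time = 1667 / 32.5 = 51.2923 s
Headway = 51.2923 + 15
Headway = 66.3 s

66.3


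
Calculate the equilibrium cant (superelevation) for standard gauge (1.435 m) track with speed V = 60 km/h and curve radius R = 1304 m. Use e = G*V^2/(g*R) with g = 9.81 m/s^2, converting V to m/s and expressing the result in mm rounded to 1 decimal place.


Convert speed: V = 60 / 3.6 = 16.6667 m/s
Apply formula: e = 1.435 * 16.6667^2 / (9.81 * 1304)
e = 1.435 * 277.7778 / 12792.24
e = 0.03116 m = 31.2 mm

31.2


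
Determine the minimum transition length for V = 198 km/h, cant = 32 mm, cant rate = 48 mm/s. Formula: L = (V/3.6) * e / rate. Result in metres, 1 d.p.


Convert speed: V = 198 / 3.6 = 55.0 m/s
L = 55.0 * 32 / 48
L = 1760.0 / 48
L = 36.7 m

36.7


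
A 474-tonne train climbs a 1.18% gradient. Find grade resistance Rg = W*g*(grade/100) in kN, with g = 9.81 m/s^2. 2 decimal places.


Rg = W * 9.81 * grade / 100
Rg = 474 * 9.81 * 1.18 / 100
Rg = 4649.94 * 0.0118
Rg = 54.87 kN

54.87


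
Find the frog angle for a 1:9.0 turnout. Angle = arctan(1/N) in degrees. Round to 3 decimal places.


1/N = 1/9.0 = 0.111111
angle = arctan(0.111111) = 0.110657 rad
angle = 0.110657 * 180/pi = 6.340 degrees

6.340


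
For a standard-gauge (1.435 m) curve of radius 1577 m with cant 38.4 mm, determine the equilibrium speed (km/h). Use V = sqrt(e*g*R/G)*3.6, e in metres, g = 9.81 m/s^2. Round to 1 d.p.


Convert cant: e = 38.4 mm = 0.0384 m
V_ms = sqrt(0.0384 * 9.81 * 1577 / 1.435)
V_ms = sqrt(413.980633) = 20.3465 m/s
V = 20.3465 * 3.6 = 73.2 km/h

73.2


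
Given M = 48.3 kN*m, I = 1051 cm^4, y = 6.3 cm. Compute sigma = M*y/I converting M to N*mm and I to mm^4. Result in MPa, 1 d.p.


Convert units:
M = 48.3 kN*m = 48300000 N*mm
y = 6.3 cm = 63 mm
I = 1051 cm^4 = 10510000 mm^4
sigma = 48300000 * 63 / 10510000
sigma = 289.5 MPa

289.5


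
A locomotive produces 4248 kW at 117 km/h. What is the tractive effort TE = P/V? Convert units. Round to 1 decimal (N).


Convert: P = 4248 kW = 4248000 W
V = 117 / 3.6 = 32.5 m/s
TE = 4248000 / 32.5
TE = 130707.7 N

130707.7


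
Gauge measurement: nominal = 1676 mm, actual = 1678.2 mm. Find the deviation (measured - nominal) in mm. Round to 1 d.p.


Deviation = measured - nominal
Deviation = 1678.2 - 1676
Deviation = 2.2 mm

2.2


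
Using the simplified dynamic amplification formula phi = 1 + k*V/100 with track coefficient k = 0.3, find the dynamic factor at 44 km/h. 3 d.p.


phi = 1 + k * V / 100
phi = 1 + 0.3 * 44 / 100
phi = 1 + 0.132
phi = 1.132

1.132


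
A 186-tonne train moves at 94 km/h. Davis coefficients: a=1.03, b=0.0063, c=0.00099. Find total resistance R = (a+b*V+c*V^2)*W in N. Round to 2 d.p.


b*V = 0.0063 * 94 = 0.5922
c*V^2 = 0.00099 * 8836 = 8.74764
R_per_t = 1.03 + 0.5922 + 8.74764 = 10.36984 N/t
R_total = 10.36984 * 186 = 1928.79 N

1928.79


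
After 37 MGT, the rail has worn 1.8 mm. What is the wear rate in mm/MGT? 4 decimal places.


Wear rate = total wear / cumulative tonnage
Rate = 1.8 / 37
Rate = 0.0486 mm/MGT

0.0486


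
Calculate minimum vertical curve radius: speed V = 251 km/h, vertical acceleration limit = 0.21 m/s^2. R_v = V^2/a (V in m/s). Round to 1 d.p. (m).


Convert speed: V = 251 / 3.6 = 69.7222 m/s
V^2 = 4861.1883 m^2/s^2
R_v = 4861.1883 / 0.21
R_v = 23148.5 m

23148.5


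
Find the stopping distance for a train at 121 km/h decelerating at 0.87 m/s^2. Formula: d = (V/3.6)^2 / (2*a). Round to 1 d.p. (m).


Convert speed: V = 121 / 3.6 = 33.6111 m/s
V^2 = 1129.7068
d = 1129.7068 / (2 * 0.87)
d = 1129.7068 / 1.74
d = 649.3 m

649.3


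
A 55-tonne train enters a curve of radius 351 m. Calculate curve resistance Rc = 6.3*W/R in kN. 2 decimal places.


Rc = 6.3 * W / R
Rc = 6.3 * 55 / 351
Rc = 346.5 / 351
Rc = 0.99 kN

0.99


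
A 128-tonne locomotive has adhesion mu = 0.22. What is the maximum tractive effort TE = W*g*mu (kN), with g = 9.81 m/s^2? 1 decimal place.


TE_max = W * g * mu
TE_max = 128 * 9.81 * 0.22
TE_max = 1255.68 * 0.22
TE_max = 276.2 kN

276.2


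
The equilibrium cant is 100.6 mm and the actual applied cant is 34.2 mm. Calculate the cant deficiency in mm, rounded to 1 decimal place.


Cant deficiency = equilibrium cant - actual cant
CD = 100.6 - 34.2
CD = 66.4 mm

66.4


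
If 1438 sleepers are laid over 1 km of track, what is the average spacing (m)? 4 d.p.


Spacing = 1000 m / number of sleepers
Spacing = 1000 / 1438
Spacing = 0.6954 m

0.6954


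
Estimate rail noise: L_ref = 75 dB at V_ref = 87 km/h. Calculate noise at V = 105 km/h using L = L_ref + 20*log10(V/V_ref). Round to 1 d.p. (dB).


V/V_ref = 105 / 87 = 1.206897
log10(1.206897) = 0.08167
20 * 0.08167 = 1.6334
L = 75 + 1.6334 = 76.6 dB

76.6


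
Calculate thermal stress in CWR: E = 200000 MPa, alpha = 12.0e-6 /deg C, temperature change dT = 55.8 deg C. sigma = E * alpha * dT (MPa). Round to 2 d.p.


sigma = E * alpha * dT
sigma = 200000 * 12.0e-6 * 55.8
sigma = 2.4 * 55.8
sigma = 133.92 MPa

133.92


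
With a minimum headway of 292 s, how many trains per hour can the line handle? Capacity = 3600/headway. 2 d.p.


Capacity = 3600 / headway
Capacity = 3600 / 292
Capacity = 12.33 trains/hour

12.33


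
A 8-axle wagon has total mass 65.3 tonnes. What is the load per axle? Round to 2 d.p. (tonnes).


Load per axle = total weight / number of axles
Load = 65.3 / 8
Load = 8.16 tonnes

8.16


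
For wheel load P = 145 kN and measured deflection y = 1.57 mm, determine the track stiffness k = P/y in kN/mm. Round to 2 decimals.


Track stiffness k = P / y
k = 145 / 1.57
k = 92.36 kN/mm

92.36


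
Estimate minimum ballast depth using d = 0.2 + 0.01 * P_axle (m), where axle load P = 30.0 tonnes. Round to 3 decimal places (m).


d = 0.2 + 0.01 * 30.0
d = 0.2 + 0.3
d = 0.500 m

0.500


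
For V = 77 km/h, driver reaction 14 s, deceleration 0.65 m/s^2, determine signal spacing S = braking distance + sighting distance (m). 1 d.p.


V = 77 / 3.6 = 21.3889 m/s
Braking distance = 21.3889^2 / (2*0.65) = 351.9112 m
Sighting distance = 21.3889 * 14 = 299.4444 m
S = 351.9112 + 299.4444 = 651.4 m

651.4


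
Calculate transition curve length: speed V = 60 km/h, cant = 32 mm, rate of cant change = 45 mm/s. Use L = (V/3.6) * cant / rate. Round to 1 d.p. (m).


Convert speed: V = 60 / 3.6 = 16.6667 m/s
L = 16.6667 * 32 / 45
L = 533.3333 / 45
L = 11.9 m

11.9


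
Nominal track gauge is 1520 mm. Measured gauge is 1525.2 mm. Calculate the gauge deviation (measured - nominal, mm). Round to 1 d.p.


Deviation = measured - nominal
Deviation = 1525.2 - 1520
Deviation = 5.2 mm

5.2


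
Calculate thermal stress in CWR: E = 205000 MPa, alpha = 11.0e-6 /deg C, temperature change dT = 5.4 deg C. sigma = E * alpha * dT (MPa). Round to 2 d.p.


sigma = E * alpha * dT
sigma = 205000 * 11.0e-6 * 5.4
sigma = 2.255 * 5.4
sigma = 12.18 MPa

12.18


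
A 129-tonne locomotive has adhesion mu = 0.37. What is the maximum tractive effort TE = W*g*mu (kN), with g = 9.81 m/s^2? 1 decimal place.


TE_max = W * g * mu
TE_max = 129 * 9.81 * 0.37
TE_max = 1265.49 * 0.37
TE_max = 468.2 kN

468.2


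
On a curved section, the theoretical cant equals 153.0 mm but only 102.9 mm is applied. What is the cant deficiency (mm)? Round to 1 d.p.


Cant deficiency = equilibrium cant - actual cant
CD = 153.0 - 102.9
CD = 50.1 mm

50.1


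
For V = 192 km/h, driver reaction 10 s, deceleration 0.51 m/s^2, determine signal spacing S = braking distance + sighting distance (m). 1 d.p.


V = 192 / 3.6 = 53.3333 m/s
Braking distance = 53.3333^2 / (2*0.51) = 2788.671 m
Sighting distance = 53.3333 * 10 = 533.3333 m
S = 2788.671 + 533.3333 = 3322.0 m

3322.0


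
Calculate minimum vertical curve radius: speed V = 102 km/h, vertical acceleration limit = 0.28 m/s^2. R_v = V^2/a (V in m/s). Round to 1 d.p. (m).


Convert speed: V = 102 / 3.6 = 28.3333 m/s
V^2 = 802.7778 m^2/s^2
R_v = 802.7778 / 0.28
R_v = 2867.1 m

2867.1


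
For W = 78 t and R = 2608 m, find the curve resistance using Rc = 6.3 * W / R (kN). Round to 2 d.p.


Rc = 6.3 * W / R
Rc = 6.3 * 78 / 2608
Rc = 491.4 / 2608
Rc = 0.19 kN

0.19


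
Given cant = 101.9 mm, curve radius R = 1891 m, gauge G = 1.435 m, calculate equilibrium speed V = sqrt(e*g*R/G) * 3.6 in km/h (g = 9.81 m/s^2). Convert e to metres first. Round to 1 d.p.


Convert cant: e = 101.9 mm = 0.1019 m
V_ms = sqrt(0.1019 * 9.81 * 1891 / 1.435)
V_ms = sqrt(1317.29432) = 36.2945 m/s
V = 36.2945 * 3.6 = 130.7 km/h

130.7


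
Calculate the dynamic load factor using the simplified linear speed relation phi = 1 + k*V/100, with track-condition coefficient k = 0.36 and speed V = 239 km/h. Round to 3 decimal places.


phi = 1 + k * V / 100
phi = 1 + 0.36 * 239 / 100
phi = 1 + 0.8604
phi = 1.860

1.860


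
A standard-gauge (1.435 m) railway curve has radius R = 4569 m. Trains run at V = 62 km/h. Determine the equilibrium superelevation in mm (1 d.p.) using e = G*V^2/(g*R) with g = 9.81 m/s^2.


Convert speed: V = 62 / 3.6 = 17.2222 m/s
Apply formula: e = 1.435 * 17.2222^2 / (9.81 * 4569)
e = 1.435 * 296.6049 / 44821.89
e = 0.009496 m = 9.5 mm

9.5


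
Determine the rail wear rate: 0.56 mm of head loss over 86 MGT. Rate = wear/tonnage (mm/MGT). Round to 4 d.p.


Wear rate = total wear / cumulative tonnage
Rate = 0.56 / 86
Rate = 0.0065 mm/MGT

0.0065


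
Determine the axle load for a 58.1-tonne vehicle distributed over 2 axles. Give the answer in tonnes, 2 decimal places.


Load per axle = total weight / number of axles
Load = 58.1 / 2
Load = 29.05 tonnes

29.05


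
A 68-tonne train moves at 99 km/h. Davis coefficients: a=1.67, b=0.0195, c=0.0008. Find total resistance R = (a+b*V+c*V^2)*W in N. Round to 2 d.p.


b*V = 0.0195 * 99 = 1.9305
c*V^2 = 0.0008 * 9801 = 7.8408
R_per_t = 1.67 + 1.9305 + 7.8408 = 11.4413 N/t
R_total = 11.4413 * 68 = 778.01 N

778.01


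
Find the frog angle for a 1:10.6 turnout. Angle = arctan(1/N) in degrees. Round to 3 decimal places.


1/N = 1/10.6 = 0.09434
angle = arctan(0.09434) = 0.094061 rad
angle = 0.094061 * 180/pi = 5.389 degrees

5.389


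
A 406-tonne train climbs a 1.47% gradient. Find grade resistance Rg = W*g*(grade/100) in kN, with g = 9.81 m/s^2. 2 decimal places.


Rg = W * 9.81 * grade / 100
Rg = 406 * 9.81 * 1.47 / 100
Rg = 3982.86 * 0.0147
Rg = 58.55 kN

58.55


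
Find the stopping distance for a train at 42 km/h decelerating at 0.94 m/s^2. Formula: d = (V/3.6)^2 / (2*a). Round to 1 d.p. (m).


Convert speed: V = 42 / 3.6 = 11.6667 m/s
V^2 = 136.1111
d = 136.1111 / (2 * 0.94)
d = 136.1111 / 1.88
d = 72.4 m

72.4


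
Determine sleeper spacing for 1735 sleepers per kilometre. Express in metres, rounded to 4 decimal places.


Spacing = 1000 m / number of sleepers
Spacing = 1000 / 1735
Spacing = 0.5764 m

0.5764


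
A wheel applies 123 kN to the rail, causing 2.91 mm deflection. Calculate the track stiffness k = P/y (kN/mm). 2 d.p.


Track stiffness k = P / y
k = 123 / 2.91
k = 42.27 kN/mm

42.27


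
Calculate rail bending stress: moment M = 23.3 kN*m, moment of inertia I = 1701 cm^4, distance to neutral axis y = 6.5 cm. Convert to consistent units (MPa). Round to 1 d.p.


Convert units:
M = 23.3 kN*m = 23300000 N*mm
y = 6.5 cm = 65 mm
I = 1701 cm^4 = 17010000 mm^4
sigma = 23300000 * 65 / 17010000
sigma = 89.0 MPa

89.0


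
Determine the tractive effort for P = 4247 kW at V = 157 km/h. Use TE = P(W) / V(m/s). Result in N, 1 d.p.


Convert: P = 4247 kW = 4247000 W
V = 157 / 3.6 = 43.6111 m/s
TE = 4247000 / 43.6111
TE = 97383.4 N

97383.4


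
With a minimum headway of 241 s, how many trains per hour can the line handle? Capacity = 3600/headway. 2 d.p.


Capacity = 3600 / headway
Capacity = 3600 / 241
Capacity = 14.94 trains/hour

14.94


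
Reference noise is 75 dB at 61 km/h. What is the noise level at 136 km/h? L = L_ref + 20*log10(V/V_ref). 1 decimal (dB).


V/V_ref = 136 / 61 = 2.229508
log10(2.229508) = 0.348209
20 * 0.348209 = 6.9642
L = 75 + 6.9642 = 82.0 dB

82.0


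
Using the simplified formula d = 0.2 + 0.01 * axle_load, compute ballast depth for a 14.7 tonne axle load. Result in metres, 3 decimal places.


d = 0.2 + 0.01 * 14.7
d = 0.2 + 0.147
d = 0.347 m

0.347


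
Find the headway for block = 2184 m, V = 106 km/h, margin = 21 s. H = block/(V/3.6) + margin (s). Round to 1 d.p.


V = 106 / 3.6 = 29.4444 m/s
Block traversal time = 2184 / 29.4444 = 74.1736 s
Headway = 74.1736 + 21
Headway = 95.2 s

95.2


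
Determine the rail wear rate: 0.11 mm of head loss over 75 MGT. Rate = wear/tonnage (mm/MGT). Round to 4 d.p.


Wear rate = total wear / cumulative tonnage
Rate = 0.11 / 75
Rate = 0.0015 mm/MGT

0.0015


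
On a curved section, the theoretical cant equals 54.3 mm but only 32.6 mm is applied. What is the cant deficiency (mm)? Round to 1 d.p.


Cant deficiency = equilibrium cant - actual cant
CD = 54.3 - 32.6
CD = 21.7 mm

21.7


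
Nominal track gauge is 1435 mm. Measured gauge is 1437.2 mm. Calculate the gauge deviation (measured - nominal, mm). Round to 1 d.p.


Deviation = measured - nominal
Deviation = 1437.2 - 1435
Deviation = 2.2 mm

2.2


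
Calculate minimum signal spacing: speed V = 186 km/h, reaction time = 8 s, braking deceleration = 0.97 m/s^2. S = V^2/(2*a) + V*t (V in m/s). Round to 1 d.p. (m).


V = 186 / 3.6 = 51.6667 m/s
Braking distance = 51.6667^2 / (2*0.97) = 1376.0023 m
Sighting distance = 51.6667 * 8 = 413.3333 m
S = 1376.0023 + 413.3333 = 1789.3 m

1789.3


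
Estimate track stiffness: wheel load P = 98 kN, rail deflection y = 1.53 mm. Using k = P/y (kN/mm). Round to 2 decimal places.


Track stiffness k = P / y
k = 98 / 1.53
k = 64.05 kN/mm

64.05


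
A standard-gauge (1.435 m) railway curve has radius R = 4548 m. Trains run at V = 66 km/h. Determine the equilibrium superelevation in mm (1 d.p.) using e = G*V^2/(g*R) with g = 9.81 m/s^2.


Convert speed: V = 66 / 3.6 = 18.3333 m/s
Apply formula: e = 1.435 * 18.3333^2 / (9.81 * 4548)
e = 1.435 * 336.1111 / 44615.88
e = 0.01081 m = 10.8 mm

10.8


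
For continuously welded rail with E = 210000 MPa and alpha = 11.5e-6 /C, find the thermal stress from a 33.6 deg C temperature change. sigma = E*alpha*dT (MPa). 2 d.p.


sigma = E * alpha * dT
sigma = 210000 * 11.5e-6 * 33.6
sigma = 2.415 * 33.6
sigma = 81.14 MPa

81.14


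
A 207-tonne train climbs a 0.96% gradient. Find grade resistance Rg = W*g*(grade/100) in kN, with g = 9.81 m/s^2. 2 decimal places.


Rg = W * 9.81 * grade / 100
Rg = 207 * 9.81 * 0.96 / 100
Rg = 2030.67 * 0.0096
Rg = 19.49 kN

19.49


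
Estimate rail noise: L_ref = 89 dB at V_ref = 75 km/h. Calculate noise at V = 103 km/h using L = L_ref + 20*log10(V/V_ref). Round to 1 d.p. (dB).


V/V_ref = 103 / 75 = 1.373333
log10(1.373333) = 0.137776
20 * 0.137776 = 2.7555
L = 89 + 2.7555 = 91.8 dB

91.8


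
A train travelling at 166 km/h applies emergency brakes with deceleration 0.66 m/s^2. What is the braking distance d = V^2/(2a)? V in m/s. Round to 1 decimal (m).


Convert speed: V = 166 / 3.6 = 46.1111 m/s
V^2 = 2126.2346
d = 2126.2346 / (2 * 0.66)
d = 2126.2346 / 1.32
d = 1610.8 m

1610.8


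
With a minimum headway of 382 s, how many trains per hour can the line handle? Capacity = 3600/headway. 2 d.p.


Capacity = 3600 / headway
Capacity = 3600 / 382
Capacity = 9.42 trains/hour

9.42


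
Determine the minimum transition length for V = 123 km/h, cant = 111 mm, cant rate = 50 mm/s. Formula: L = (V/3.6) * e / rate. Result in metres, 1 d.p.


Convert speed: V = 123 / 3.6 = 34.1667 m/s
L = 34.1667 * 111 / 50
L = 3792.5 / 50
L = 75.9 m

75.9


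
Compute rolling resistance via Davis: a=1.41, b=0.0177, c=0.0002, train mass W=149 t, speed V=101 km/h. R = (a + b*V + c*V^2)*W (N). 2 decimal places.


b*V = 0.0177 * 101 = 1.7877
c*V^2 = 0.0002 * 10201 = 2.0402
R_per_t = 1.41 + 1.7877 + 2.0402 = 5.2379 N/t
R_total = 5.2379 * 149 = 780.45 N

780.45


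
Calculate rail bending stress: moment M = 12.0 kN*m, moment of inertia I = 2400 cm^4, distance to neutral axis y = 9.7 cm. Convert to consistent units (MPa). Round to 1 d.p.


Convert units:
M = 12.0 kN*m = 12000000 N*mm
y = 9.7 cm = 97 mm
I = 2400 cm^4 = 24000000 mm^4
sigma = 12000000 * 97 / 24000000
sigma = 48.5 MPa

48.5


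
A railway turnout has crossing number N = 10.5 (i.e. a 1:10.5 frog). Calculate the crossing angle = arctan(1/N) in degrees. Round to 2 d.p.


1/N = 1/10.5 = 0.095238
angle = arctan(0.095238) = 0.094952 rad
angle = 0.094952 * 180/pi = 5.44 degrees

5.44


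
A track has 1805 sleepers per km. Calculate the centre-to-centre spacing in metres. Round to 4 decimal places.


Spacing = 1000 m / number of sleepers
Spacing = 1000 / 1805
Spacing = 0.5540 m

0.5540


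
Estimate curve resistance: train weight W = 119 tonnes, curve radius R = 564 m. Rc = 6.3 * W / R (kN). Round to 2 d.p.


Rc = 6.3 * W / R
Rc = 6.3 * 119 / 564
Rc = 749.7 / 564
Rc = 1.33 kN

1.33


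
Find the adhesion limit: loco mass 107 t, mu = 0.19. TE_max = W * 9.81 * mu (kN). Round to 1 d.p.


TE_max = W * g * mu
TE_max = 107 * 9.81 * 0.19
TE_max = 1049.67 * 0.19
TE_max = 199.4 kN

199.4


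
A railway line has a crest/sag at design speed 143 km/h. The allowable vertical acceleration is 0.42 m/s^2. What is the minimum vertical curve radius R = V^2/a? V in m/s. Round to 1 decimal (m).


Convert speed: V = 143 / 3.6 = 39.7222 m/s
V^2 = 1577.8549 m^2/s^2
R_v = 1577.8549 / 0.42
R_v = 3756.8 m

3756.8


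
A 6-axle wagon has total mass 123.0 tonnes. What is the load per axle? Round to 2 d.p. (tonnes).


Load per axle = total weight / number of axles
Load = 123.0 / 6
Load = 20.50 tonnes

20.50


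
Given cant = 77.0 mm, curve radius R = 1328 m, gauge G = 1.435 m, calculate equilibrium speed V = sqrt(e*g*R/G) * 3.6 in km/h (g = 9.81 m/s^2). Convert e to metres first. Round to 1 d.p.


Convert cant: e = 77.0 mm = 0.0770 m
V_ms = sqrt(0.0770 * 9.81 * 1328 / 1.435)
V_ms = sqrt(699.046244) = 26.4395 m/s
V = 26.4395 * 3.6 = 95.2 km/h

95.2


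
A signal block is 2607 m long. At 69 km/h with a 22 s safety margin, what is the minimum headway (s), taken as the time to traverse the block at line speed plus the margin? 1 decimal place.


V = 69 / 3.6 = 19.1667 m/s
Block traversal time = 2607 / 19.1667 = 136.0174 s
Headway = 136.0174 + 22
Headway = 158.0 s

158.0


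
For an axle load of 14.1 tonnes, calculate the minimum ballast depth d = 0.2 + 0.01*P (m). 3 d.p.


d = 0.2 + 0.01 * 14.1
d = 0.2 + 0.141
d = 0.341 m

0.341


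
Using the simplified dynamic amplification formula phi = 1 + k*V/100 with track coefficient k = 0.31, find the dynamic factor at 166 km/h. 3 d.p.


phi = 1 + k * V / 100
phi = 1 + 0.31 * 166 / 100
phi = 1 + 0.5146
phi = 1.515

1.515


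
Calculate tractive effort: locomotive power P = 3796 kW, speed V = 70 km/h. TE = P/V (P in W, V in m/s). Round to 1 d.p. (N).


Convert: P = 3796 kW = 3796000 W
V = 70 / 3.6 = 19.4444 m/s
TE = 3796000 / 19.4444
TE = 195222.9 N

195222.9
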